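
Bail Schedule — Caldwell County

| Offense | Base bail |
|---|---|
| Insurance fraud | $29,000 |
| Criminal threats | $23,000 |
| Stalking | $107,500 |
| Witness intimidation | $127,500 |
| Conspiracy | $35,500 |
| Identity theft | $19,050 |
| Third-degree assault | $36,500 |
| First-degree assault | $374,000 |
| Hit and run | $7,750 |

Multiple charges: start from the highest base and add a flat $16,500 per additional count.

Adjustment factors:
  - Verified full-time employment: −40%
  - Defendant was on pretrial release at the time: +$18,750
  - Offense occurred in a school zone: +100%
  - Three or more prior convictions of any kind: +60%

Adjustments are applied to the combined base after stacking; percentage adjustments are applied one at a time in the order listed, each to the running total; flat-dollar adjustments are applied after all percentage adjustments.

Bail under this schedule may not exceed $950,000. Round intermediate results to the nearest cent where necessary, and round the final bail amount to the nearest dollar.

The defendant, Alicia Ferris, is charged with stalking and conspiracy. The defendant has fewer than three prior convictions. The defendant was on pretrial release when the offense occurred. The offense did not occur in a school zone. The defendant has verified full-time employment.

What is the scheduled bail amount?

$93,150

Base amounts from the schedule: stalking $107,500; conspiracy $35,500.
Stacking rule: highest base plus $16,500 per additional charge. Highest is stalking at $107,500; 1 additional charge → +$16,500. Combined base = $124,000.
Verified full-time employment (−40%): $124,000 × 0.6 = $74,400.
Defendant was on pretrial release at the time (+$18,750 flat): $74,400 + $18,750 = $93,150.
$93,150 is within the $950,000 maximum.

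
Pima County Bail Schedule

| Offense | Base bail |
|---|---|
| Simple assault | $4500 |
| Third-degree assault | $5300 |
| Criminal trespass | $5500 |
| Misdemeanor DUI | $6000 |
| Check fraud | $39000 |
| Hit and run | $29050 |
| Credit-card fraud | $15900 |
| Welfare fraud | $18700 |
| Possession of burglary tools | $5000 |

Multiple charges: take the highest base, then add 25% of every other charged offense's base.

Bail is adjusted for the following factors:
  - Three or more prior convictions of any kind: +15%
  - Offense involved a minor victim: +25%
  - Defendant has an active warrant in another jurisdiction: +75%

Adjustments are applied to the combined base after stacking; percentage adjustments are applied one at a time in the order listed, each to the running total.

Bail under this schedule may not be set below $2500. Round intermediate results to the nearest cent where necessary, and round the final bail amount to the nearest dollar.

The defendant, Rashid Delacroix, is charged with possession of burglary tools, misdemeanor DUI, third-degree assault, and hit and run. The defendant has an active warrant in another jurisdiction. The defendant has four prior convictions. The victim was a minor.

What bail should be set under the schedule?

Base amounts from the schedule: possession of burglary tools $5000; misdemeanor DUI $6000; third-degree assault $5300; hit and run $29050.
Stacking rule: highest base plus 25% of each additional charge. Highest is hit and run at $29050. Additional: $5000 × 25% = $1250; $6000 × 25% = $1500; $5300 × 25% = $1325. Combined base = $29050 + $4075 = $33125.
Three or more prior convictions of any kind (+15%): $33125 × 1.15 = $38093.75.
Offense involved a minor victim (+25%): $38093.75 × 1.25 = $47617.19.
Defendant has an active warrant in another jurisdiction (+75%): $47617.19 × 1.75 = $83330.08.
$83330.08 is at or above the $2500 minimum.
Rounded to the nearest dollar: $83330.

$83330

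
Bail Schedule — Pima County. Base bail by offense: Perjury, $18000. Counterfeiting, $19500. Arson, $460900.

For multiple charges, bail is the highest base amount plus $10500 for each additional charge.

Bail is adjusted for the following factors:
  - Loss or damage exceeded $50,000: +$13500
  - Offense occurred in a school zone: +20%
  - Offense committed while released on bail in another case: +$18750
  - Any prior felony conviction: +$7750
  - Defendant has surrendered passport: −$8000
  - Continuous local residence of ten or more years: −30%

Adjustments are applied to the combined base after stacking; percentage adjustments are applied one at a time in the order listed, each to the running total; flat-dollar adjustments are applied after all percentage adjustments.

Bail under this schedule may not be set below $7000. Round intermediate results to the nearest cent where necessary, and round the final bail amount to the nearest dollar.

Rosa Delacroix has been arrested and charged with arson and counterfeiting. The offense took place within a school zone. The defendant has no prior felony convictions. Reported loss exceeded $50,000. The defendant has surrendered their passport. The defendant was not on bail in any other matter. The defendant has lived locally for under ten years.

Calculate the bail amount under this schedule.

Base amounts from the schedule: arson $460900; counterfeiting $19500.
Stacking rule: highest base plus $10500 per additional charge. Highest is arson at $460900; 1 additional charge → +$10500. Combined base = $471400.
Offense occurred in a school zone (+20%): $471400 × 1.2 = $565680.
Loss or damage exceeded $50,000 (+$13500 flat): $565680 + $13500 = $579180.
Defendant has surrendered passport (−$8000 flat): $579180 − $8000 = $571180.
$571180 is at or above the $7000 minimum.

$571180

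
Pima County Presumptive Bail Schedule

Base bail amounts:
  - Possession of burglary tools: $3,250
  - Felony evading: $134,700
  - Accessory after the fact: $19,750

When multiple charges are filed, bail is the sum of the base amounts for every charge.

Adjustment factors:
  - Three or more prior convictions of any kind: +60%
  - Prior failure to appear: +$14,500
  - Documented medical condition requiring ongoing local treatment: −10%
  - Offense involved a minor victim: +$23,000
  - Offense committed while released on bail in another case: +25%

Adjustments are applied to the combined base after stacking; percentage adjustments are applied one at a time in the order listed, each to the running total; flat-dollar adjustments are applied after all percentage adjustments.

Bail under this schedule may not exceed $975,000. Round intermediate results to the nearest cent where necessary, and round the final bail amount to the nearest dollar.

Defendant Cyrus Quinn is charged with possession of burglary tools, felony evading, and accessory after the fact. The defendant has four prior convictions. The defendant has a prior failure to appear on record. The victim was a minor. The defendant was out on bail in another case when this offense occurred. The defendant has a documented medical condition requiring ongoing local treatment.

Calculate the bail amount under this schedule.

Base amounts from the schedule: possession of burglary tools $3,250; felony evading $134,700; accessory after the fact $19,750.
Stacking rule: sum of all bases. $3,250 + $134,700 + $19,750 = $157,700.
Three or more prior convictions of any kind (+60%): $157,700 × 1.6 = $252,320.
Documented medical condition requiring ongoing local treatment (−10%): $252,320 × 0.9 = $227,088.
Offense committed while released on bail in another case (+25%): $227,088 × 1.25 = $283,860.
Prior failure to appear (+$14,500 flat): $283,860 + $14,500 = $298,360.
Offense involved a minor victim (+$23,000 flat): $298,360 + $23,000 = $321,360.
$321,360 is within the $975,000 maximum.

$321,360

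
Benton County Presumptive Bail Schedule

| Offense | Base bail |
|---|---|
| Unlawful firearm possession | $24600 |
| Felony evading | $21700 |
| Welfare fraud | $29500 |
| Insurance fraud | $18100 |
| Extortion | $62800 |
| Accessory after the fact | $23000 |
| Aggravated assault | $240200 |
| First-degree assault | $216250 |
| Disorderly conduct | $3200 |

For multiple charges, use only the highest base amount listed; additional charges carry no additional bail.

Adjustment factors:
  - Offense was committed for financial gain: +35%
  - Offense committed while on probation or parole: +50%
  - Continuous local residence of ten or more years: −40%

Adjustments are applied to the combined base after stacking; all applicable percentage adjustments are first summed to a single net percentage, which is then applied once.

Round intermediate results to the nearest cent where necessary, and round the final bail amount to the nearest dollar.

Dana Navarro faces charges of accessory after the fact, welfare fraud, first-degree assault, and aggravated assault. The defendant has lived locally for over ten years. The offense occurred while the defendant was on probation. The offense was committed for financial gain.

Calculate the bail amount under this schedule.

$348290

Base amounts from the schedule: accessory after the fact $23000; welfare fraud $29500; first-degree assault $216250; aggravated assault $240200.
Stacking rule: use the highest base only. Highest is aggravated assault at $240200. Combined base = $240200.
Net percentage adjustment: +35% +50% −40% = +45%. $240200 × 1.45 = $348290.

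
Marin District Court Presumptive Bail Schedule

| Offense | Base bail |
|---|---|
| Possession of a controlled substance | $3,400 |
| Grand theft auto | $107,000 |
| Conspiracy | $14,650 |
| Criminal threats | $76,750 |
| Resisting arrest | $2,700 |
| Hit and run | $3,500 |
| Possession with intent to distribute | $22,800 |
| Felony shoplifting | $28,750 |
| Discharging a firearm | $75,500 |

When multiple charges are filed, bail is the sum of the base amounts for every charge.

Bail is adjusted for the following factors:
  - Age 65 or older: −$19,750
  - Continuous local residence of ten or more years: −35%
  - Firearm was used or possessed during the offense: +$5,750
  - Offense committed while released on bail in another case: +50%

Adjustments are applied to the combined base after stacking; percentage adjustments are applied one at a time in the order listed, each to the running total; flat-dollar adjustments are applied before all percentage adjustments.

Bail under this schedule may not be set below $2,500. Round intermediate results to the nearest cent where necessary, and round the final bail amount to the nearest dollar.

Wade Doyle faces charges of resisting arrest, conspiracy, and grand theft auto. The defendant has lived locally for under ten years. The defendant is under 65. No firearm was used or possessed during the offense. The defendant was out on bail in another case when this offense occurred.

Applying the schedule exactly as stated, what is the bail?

Base amounts from the schedule: resisting arrest $2,700; conspiracy $14,650; grand theft auto $107,000.
Stacking rule: sum of all bases. $2,700 + $14,650 + $107,000 = $124,350.
Offense committed while released on bail in another case (+50%): $124,350 × 1.5 = $186,525.
$186,525 is at or above the $2,500 minimum.

$186,525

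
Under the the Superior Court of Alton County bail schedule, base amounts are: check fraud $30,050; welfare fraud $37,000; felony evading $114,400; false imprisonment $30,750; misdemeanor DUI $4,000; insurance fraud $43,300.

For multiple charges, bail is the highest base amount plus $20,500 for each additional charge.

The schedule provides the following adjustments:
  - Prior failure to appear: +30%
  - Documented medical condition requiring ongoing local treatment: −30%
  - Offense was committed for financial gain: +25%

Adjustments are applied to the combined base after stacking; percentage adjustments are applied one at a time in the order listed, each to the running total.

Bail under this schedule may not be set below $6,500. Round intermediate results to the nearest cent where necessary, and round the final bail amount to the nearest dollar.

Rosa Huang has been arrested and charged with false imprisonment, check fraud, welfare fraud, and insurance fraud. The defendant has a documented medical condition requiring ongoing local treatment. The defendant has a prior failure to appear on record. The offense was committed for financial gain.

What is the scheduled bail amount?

$119,210

Base amounts from the schedule: false imprisonment $30,750; check fraud $30,050; welfare fraud $37,000; insurance fraud $43,300.
Stacking rule: highest base plus $20,500 per additional charge. Highest is insurance fraud at $43,300; 3 additional charges → +$61,500. Combined base = $104,800.
Prior failure to appear (+30%): $104,800 × 1.3 = $136,240.
Documented medical condition requiring ongoing local treatment (−30%): $136,240 × 0.7 = $95,368.
Offense was committed for financial gain (+25%): $95,368 × 1.25 = $119,210.
$119,210 is at or above the $6,500 minimum.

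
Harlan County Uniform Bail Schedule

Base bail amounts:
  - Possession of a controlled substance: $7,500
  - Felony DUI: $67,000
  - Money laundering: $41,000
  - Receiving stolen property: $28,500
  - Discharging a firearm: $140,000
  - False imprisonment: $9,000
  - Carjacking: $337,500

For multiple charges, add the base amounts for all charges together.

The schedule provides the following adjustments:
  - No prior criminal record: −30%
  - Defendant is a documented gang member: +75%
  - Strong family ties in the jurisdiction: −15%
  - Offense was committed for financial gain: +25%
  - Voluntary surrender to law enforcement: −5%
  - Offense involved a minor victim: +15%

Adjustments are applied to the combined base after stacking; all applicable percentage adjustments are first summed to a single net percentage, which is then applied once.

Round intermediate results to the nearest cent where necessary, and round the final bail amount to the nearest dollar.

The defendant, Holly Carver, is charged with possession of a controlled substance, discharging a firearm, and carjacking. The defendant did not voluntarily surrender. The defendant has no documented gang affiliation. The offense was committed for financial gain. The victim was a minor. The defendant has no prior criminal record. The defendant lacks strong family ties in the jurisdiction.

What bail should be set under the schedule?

$533,500

Base amounts from the schedule: possession of a controlled substance $7,500; discharging a firearm $140,000; carjacking $337,500.
Stacking rule: sum of all bases. $7,500 + $140,000 + $337,500 = $485,000.
Net percentage adjustment: −30% +25% +15% = +10%. $485,000 × 1.1 = $533,500.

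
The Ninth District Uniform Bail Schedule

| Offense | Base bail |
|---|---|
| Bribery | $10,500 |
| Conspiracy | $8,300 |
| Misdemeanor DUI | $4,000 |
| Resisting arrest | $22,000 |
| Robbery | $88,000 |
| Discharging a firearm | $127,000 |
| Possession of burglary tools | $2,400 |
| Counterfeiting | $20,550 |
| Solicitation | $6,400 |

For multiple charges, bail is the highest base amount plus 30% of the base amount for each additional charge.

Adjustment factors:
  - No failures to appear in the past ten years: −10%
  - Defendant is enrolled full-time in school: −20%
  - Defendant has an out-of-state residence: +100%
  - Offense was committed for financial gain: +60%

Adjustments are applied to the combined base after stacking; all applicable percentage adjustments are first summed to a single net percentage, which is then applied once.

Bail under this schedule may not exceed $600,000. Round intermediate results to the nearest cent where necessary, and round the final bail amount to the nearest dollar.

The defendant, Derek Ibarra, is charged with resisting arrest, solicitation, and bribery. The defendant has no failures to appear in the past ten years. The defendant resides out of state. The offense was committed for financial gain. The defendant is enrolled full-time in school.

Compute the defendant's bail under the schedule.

Base amounts from the schedule: resisting arrest $22,000; solicitation $6,400; bribery $10,500.
Stacking rule: highest base plus 30% of each additional charge. Highest is resisting arrest at $22,000. Additional: $6,400 × 30% = $1,920; $10,500 × 30% = $3,150. Combined base = $22,000 + $5,070 = $27,070.
Net percentage adjustment: −10% −20% +100% +60% = +130%. $27,070 × 2.3 = $62,261.
$62,261 is within the $600,000 maximum.

$62,261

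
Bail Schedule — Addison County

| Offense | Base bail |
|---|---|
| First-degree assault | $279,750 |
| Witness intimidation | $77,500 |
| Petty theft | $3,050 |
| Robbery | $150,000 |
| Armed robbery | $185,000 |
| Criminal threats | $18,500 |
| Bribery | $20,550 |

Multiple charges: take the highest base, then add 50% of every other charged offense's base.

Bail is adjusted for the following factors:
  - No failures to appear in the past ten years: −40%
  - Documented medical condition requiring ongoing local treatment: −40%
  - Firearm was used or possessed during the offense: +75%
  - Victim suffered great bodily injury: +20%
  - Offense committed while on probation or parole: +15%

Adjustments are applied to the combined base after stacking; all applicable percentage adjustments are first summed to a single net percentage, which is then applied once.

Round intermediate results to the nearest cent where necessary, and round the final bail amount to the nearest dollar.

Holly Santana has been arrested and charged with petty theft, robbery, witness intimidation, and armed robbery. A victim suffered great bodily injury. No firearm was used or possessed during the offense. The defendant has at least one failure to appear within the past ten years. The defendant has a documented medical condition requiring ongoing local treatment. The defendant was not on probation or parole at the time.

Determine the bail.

$240,220

Base amounts from the schedule: petty theft $3,050; robbery $150,000; witness intimidation $77,500; armed robbery $185,000.
Stacking rule: highest base plus 50% of each additional charge. Highest is armed robbery at $185,000. Additional: $3,050 × 50% = $1,525; $150,000 × 50% = $75,000; $77,500 × 50% = $38,750. Combined base = $185,000 + $115,275 = $300,275.
Net percentage adjustment: −40% +20% = −20%. $300,275 × 0.8 = $240,220.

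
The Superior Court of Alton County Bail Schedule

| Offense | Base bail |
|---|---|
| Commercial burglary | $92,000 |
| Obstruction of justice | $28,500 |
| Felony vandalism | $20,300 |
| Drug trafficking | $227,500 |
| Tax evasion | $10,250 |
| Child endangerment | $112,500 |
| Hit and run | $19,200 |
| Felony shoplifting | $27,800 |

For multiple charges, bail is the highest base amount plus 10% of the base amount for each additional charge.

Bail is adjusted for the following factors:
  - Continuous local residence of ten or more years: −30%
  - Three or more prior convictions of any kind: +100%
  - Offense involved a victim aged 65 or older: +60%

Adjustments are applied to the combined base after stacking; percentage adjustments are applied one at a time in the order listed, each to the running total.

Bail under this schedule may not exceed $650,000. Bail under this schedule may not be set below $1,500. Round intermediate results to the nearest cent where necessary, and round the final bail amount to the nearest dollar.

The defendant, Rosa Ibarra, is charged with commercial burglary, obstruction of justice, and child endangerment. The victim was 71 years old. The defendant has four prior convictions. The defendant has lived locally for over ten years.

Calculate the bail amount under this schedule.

Base amounts from the schedule: commercial burglary $92,000; obstruction of justice $28,500; child endangerment $112,500.
Stacking rule: highest base plus 10% of each additional charge. Highest is child endangerment at $112,500. Additional: $92,000 × 10% = $9,200; $28,500 × 10% = $2,850. Combined base = $112,500 + $12,050 = $124,550.
Continuous local residence of ten or more years (−30%): $124,550 × 0.7 = $87,185.
Three or more prior convictions of any kind (+100%): $87,185 × 2 = $174,370.
Offense involved a victim aged 65 or older (+60%): $174,370 × 1.6 = $278,992.
$278,992 is within the $650,000 maximum.
$278,992 is at or above the $1,500 minimum.

$278,992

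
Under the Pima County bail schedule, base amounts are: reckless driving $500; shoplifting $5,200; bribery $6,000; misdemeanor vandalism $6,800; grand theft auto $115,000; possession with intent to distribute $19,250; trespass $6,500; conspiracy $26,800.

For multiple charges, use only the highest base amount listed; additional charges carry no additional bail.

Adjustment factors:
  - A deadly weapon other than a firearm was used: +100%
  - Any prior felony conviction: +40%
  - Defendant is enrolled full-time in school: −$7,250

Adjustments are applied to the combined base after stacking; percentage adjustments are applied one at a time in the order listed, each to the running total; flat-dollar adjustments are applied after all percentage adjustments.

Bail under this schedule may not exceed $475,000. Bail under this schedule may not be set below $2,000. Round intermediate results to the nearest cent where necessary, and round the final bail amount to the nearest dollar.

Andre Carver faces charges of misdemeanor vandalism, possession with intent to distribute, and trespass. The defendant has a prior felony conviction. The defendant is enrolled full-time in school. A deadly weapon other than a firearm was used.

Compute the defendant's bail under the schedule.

Base amounts from the schedule: misdemeanor vandalism $6,800; possession with intent to distribute $19,250; trespass $6,500.
Stacking rule: use the highest base only. Highest is possession with intent to distribute at $19,250. Combined base = $19,250.
A deadly weapon other than a firearm was used (+100%): $19,250 × 2 = $38,500.
Any prior felony conviction (+40%): $38,500 × 1.4 = $53,900.
Defendant is enrolled full-time in school (−$7,250 flat): $53,900 − $7,250 = $46,650.
$46,650 is within the $475,000 maximum.
$46,650 is at or above the $2,000 minimum.

$46,650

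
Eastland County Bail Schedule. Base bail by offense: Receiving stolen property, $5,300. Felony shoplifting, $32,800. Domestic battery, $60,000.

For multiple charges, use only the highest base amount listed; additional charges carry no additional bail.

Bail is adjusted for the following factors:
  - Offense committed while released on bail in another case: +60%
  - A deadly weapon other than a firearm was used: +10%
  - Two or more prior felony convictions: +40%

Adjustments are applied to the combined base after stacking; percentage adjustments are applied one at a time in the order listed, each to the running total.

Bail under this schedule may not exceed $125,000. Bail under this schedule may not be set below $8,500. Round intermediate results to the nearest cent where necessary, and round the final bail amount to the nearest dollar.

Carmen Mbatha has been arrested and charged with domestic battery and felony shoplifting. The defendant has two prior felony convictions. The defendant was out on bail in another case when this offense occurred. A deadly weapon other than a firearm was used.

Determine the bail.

Base amounts from the schedule: domestic battery $60,000; felony shoplifting $32,800.
Stacking rule: use the highest base only. Highest is domestic battery at $60,000. Combined base = $60,000.
Offense committed while released on bail in another case (+60%): $60,000 × 1.6 = $96,000.
A deadly weapon other than a firearm was used (+10%): $96,000 × 1.1 = $105,600.
Two or more prior felony convictions (+40%): $105,600 × 1.4 = $147,840.
Result $147,840 exceeds the maximum of $125,000; bail is capped at $125,000.
$125,000 is at or above the $8,500 minimum.

$125,000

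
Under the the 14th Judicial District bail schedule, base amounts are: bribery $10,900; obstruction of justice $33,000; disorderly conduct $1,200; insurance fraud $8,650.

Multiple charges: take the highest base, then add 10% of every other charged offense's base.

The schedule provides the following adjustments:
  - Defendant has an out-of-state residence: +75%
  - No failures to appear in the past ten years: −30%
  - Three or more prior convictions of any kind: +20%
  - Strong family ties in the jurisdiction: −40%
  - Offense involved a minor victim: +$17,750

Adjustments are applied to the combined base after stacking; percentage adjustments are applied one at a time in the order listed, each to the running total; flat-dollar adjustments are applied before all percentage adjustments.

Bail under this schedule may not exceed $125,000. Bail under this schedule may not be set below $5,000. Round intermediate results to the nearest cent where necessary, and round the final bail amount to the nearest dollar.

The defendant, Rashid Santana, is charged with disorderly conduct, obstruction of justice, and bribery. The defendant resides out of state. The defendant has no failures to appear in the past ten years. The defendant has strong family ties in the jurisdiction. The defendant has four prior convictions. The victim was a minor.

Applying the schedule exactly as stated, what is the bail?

Base amounts from the schedule: disorderly conduct $1,200; obstruction of justice $33,000; bribery $10,900.
Stacking rule: highest base plus 10% of each additional charge. Highest is obstruction of justice at $33,000. Additional: $1,200 × 10% = $120; $10,900 × 10% = $1,090. Combined base = $33,000 + $1,210 = $34,210.
Offense involved a minor victim (+$17,750 flat): $34,210 + $17,750 = $51,960.
Defendant has an out-of-state residence (+75%): $51,960 × 1.75 = $90,930.
No failures to appear in the past ten years (−30%): $90,930 × 0.7 = $63,651.
Three or more prior convictions of any kind (+20%): $63,651 × 1.2 = $76,381.20.
Strong family ties in the jurisdiction (−40%): $76,381.20 × 0.6 = $45,828.72.
$45,828.72 is within the $125,000 maximum.
$45,828.72 is at or above the $5,000 minimum.
Rounded to the nearest dollar: $45,829.

$45,829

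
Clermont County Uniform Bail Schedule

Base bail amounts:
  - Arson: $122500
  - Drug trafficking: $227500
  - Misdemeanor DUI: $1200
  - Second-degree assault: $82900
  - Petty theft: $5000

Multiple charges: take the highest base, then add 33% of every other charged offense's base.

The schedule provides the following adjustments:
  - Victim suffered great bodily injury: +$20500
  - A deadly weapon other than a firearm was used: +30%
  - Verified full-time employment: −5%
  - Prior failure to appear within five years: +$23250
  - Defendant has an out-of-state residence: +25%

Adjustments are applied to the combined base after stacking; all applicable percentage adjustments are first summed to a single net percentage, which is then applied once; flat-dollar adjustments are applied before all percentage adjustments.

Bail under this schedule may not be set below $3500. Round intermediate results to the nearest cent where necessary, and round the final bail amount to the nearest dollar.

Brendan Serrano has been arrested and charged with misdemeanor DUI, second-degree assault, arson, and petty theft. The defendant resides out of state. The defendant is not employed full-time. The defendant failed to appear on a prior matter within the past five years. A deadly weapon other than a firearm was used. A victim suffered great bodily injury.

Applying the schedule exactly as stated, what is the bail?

$303262

Base amounts from the schedule: misdemeanor DUI $1200; second-degree assault $82900; arson $122500; petty theft $5000.
Stacking rule: highest base plus 33% of each additional charge. Highest is arson at $122500. Additional: $1200 × 33% = $396; $82900 × 33% = $27357; $5000 × 33% = $1650. Combined base = $122500 + $29403 = $151903.
Victim suffered great bodily injury (+$20500 flat): $151903 + $20500 = $172403.
Prior failure to appear within five years (+$23250 flat): $172403 + $23250 = $195653.
Net percentage adjustment: +30% +25% = +55%. $195653 × 1.55 = $303262.15.
$303262.15 is at or above the $3500 minimum.
Rounded to the nearest dollar: $303262.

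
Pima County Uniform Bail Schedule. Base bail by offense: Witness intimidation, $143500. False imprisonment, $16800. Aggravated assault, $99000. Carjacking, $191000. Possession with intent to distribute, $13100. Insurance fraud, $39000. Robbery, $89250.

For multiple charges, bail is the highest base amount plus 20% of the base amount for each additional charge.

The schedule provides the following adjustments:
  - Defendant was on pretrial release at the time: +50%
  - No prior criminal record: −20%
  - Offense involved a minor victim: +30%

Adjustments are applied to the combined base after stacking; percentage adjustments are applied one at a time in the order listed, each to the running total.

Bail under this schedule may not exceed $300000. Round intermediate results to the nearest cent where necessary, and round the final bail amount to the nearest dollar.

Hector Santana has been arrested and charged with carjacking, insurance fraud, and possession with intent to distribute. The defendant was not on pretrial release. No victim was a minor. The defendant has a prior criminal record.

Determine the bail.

Base amounts from the schedule: carjacking $191000; insurance fraud $39000; possession with intent to distribute $13100.
Stacking rule: highest base plus 20% of each additional charge. Highest is carjacking at $191000. Additional: $39000 × 20% = $7800; $13100 × 20% = $2620. Combined base = $191000 + $10420 = $201420.
No adjustment factors apply to this defendant.
$201420 is within the $300000 maximum.

$201420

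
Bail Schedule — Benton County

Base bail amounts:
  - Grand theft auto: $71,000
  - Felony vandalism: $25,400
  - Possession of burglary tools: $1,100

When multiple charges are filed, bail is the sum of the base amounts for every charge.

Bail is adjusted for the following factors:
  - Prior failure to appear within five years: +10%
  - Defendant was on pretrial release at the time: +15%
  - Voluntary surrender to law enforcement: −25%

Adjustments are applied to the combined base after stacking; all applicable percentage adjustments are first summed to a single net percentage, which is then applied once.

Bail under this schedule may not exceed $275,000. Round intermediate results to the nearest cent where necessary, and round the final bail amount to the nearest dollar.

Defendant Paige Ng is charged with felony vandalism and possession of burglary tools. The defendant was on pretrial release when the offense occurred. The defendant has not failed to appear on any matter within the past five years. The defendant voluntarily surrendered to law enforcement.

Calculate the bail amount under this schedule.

$23,850

Base amounts from the schedule: felony vandalism $25,400; possession of burglary tools $1,100.
Stacking rule: sum of all bases. $25,400 + $1,100 = $26,500.
Net percentage adjustment: +15% −25% = −10%. $26,500 × 0.9 = $23,850.
$23,850 is within the $275,000 maximum.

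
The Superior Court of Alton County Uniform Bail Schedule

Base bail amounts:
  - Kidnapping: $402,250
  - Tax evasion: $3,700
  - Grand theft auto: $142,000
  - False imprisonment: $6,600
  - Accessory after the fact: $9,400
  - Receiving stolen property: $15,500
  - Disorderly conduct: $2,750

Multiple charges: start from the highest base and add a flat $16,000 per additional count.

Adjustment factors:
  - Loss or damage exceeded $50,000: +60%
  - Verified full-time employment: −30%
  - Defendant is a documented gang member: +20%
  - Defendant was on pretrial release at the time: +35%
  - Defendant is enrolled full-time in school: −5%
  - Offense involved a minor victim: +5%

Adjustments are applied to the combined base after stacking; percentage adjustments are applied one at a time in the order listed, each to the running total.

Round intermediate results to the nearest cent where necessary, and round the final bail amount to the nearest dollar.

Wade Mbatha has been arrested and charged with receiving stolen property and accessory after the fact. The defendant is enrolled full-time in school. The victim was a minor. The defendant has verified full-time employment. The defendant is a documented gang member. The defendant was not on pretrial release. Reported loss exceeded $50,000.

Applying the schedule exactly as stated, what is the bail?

$42,230

Base amounts from the schedule: receiving stolen property $15,500; accessory after the fact $9,400.
Stacking rule: highest base plus $16,000 per additional charge. Highest is receiving stolen property at $15,500; 1 additional charge → +$16,000. Combined base = $31,500.
Loss or damage exceeded $50,000 (+60%): $31,500 × 1.6 = $50,400.
Verified full-time employment (−30%): $50,400 × 0.7 = $35,280.
Defendant is a documented gang member (+20%): $35,280 × 1.2 = $42,336.
Defendant is enrolled full-time in school (−5%): $42,336 × 0.95 = $40,219.20.
Offense involved a minor victim (+5%): $40,219.20 × 1.05 = $42,230.16.
Rounded to the nearest dollar: $42,230.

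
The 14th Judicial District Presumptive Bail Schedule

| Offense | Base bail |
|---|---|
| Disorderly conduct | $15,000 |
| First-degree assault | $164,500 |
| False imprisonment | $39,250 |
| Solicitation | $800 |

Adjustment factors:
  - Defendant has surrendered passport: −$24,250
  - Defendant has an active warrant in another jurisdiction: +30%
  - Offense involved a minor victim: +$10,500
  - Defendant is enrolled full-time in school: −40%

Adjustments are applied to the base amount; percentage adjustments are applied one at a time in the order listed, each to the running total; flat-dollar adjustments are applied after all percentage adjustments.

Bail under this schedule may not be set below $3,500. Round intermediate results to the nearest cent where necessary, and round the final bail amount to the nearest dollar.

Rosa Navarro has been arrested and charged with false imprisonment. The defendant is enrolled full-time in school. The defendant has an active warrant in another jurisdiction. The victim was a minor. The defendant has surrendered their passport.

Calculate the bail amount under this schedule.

Base amounts from the schedule: false imprisonment $39,250.
Single charge. Combined base = $39,250.
Defendant has an active warrant in another jurisdiction (+30%): $39,250 × 1.3 = $51,025.
Defendant is enrolled full-time in school (−40%): $51,025 × 0.6 = $30,615.
Defendant has surrendered passport (−$24,250 flat): $30,615 − $24,250 = $6,365.
Offense involved a minor victim (+$10,500 flat): $6,365 + $10,500 = $16,865.
$16,865 is at or above the $3,500 minimum.

$16,865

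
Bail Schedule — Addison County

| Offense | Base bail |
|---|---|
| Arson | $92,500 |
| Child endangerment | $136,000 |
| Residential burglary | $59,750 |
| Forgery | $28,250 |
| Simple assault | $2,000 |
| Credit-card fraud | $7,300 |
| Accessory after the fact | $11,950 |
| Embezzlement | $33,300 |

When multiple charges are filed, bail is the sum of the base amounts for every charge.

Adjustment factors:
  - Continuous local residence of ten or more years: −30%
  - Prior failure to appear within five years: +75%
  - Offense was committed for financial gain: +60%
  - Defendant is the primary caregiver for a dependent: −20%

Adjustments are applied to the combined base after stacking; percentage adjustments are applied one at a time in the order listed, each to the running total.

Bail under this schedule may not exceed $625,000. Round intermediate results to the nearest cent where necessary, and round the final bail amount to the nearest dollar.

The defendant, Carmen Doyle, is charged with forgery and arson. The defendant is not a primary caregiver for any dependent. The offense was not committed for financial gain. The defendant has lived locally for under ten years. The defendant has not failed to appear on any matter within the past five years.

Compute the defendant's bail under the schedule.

$120,750

Base amounts from the schedule: forgery $28,250; arson $92,500.
Stacking rule: sum of all bases. $28,250 + $92,500 = $120,750.
No adjustment factors apply to this defendant.
$120,750 is within the $625,000 maximum.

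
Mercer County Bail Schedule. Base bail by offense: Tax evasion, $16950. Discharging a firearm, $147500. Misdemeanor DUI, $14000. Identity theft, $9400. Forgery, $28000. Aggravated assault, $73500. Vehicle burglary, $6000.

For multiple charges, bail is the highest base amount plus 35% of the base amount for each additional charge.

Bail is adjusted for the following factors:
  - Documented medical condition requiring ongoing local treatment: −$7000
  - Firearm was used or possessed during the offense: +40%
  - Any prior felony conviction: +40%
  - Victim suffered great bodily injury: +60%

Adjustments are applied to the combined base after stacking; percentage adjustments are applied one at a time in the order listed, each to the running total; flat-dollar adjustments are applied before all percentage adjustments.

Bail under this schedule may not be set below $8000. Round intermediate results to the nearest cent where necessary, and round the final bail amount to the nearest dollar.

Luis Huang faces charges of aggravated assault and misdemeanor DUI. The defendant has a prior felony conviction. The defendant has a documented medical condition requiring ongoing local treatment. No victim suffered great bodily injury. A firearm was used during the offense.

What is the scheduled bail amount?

$139944

Base amounts from the schedule: aggravated assault $73500; misdemeanor DUI $14000.
Stacking rule: highest base plus 35% of each additional charge. Highest is aggravated assault at $73500. Additional: $14000 × 35% = $4900. Combined base = $73500 + $4900 = $78400.
Documented medical condition requiring ongoing local treatment (−$7000 flat): $78400 − $7000 = $71400.
Firearm was used or possessed during the offense (+40%): $71400 × 1.4 = $99960.
Any prior felony conviction (+40%): $99960 × 1.4 = $139944.
$139944 is at or above the $8000 minimum.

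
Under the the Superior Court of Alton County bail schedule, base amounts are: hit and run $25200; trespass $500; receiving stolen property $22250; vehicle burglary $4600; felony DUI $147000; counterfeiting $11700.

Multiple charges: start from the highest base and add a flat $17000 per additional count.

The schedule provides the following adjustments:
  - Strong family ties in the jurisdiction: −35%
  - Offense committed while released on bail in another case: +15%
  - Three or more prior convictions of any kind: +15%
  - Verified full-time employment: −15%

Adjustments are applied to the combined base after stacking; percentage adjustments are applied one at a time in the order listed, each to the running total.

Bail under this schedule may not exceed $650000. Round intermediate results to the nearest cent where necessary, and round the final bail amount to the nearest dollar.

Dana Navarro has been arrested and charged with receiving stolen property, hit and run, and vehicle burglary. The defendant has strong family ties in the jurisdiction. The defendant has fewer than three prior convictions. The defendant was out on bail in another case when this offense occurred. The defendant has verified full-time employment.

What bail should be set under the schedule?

$37614

Base amounts from the schedule: receiving stolen property $22250; hit and run $25200; vehicle burglary $4600.
Stacking rule: highest base plus $17000 per additional charge. Highest is hit and run at $25200; 2 additional charges → +$34000. Combined base = $59200.
Strong family ties in the jurisdiction (−35%): $59200 × 0.65 = $38480.
Offense committed while released on bail in another case (+15%): $38480 × 1.15 = $44252.
Verified full-time employment (−15%): $44252 × 0.85 = $37614.20.
$37614.20 is within the $650000 maximum.
Rounded to the nearest dollar: $37614.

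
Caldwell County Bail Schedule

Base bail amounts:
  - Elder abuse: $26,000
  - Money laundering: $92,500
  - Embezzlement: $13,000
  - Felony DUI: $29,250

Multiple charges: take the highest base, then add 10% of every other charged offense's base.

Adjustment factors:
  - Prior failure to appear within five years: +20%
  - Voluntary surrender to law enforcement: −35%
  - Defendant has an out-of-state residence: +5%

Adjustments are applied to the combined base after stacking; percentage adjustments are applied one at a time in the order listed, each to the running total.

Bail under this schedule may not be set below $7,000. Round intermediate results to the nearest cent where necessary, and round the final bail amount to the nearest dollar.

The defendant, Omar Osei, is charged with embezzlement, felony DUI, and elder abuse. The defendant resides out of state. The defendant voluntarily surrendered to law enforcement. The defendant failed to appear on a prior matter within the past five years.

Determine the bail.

Base amounts from the schedule: embezzlement $13,000; felony DUI $29,250; elder abuse $26,000.
Stacking rule: highest base plus 10% of each additional charge. Highest is felony DUI at $29,250. Additional: $13,000 × 10% = $1,300; $26,000 × 10% = $2,600. Combined base = $29,250 + $3,900 = $33,150.
Prior failure to appear within five years (+20%): $33,150 × 1.2 = $39,780.
Voluntary surrender to law enforcement (−35%): $39,780 × 0.65 = $25,857.
Defendant has an out-of-state residence (+5%): $25,857 × 1.05 = $27,149.85.
$27,149.85 is at or above the $7,000 minimum.
Rounded to the nearest dollar: $27,150.

$27,150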